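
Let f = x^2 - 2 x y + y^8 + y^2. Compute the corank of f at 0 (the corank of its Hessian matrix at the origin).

Hessian at 0 has rank 1.

1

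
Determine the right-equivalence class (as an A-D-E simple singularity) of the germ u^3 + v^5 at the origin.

E8

The Hessian of f at 0 has rank 0. Corank 2; j^3 = u^3 is a perfect cube, so E-series; the 5-jet and mu = 8 give E_8.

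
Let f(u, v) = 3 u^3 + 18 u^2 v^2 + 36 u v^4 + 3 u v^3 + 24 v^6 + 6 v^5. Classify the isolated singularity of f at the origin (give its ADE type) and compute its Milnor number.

The Hessian of f at 0 has rank 0. Corank 2; j^3 = 3*u^3 is a perfect cube, so E-series; the 4-jet and mu = 7 give E_7.

Type E_7, Milnor number mu = 7.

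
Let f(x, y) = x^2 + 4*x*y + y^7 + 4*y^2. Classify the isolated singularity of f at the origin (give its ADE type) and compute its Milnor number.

The Hessian of f at 0 is [[2, 4], [4, 8]] with rank 1, so corank 1. A Groebner basis of the Jacobian ideal J(f) in C{x,y} is {y^6, x + 2*y}; counting standard monomials gives mu = 6. Corank 1: A-series; mu = 6 gives A_6.

Type A6, Milnor number mu = 6.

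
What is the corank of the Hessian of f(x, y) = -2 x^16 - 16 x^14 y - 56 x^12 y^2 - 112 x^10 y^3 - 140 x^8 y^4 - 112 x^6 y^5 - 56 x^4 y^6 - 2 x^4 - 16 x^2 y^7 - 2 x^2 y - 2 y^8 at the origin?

The Hessian at 0 is [[0, 0], [0, 0]] of rank 0; hence corank 2.

2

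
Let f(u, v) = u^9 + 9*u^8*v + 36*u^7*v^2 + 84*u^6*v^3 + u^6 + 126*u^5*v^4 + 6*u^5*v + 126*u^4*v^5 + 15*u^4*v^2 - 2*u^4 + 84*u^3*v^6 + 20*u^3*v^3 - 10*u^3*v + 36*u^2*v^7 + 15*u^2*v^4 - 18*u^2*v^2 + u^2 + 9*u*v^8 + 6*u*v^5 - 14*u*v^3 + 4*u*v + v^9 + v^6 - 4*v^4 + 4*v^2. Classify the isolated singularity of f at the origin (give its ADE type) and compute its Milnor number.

Type A8, Milnor number mu = 8.

The Hessian of f at 0 has rank 1. Corank 1: A-series; mu = 8 gives A_8.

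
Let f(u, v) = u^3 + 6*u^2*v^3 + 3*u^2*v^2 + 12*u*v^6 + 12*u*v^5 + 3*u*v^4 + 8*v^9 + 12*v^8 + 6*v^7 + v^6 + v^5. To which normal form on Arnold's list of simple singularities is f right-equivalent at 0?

The Hessian of f at 0 has rank 0. Corank 2; j^3 = u^3 is a perfect cube, so E-series; the 5-jet and mu = 8 give E_8.

E8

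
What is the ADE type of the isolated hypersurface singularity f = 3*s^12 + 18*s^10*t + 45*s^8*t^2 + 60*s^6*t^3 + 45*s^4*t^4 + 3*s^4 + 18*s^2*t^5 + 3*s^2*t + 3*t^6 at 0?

D_7

The Hessian of f at 0 has rank 0. Corank 2; j^3 = 3*s^2*t has shape L^2 M (L != M), so D-series; mu = 7 gives D_7.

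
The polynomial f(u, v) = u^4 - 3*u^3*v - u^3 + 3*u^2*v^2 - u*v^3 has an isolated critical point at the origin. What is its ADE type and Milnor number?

Type E_{7}, Milnor number mu = 7.

The Hessian of f at 0 is [[0, 0], [0, 0]] with rank 0, so corank 2. A Groebner basis of the Jacobian ideal J(f) in C{u,v} is {3*u^2 + v^4 + v^3, u^3, u^2*v - u^2 - v^3/3, -2*u^2 + u*v^2 - 2*v^3/3}; counting standard monomials gives mu = 7. Corank 2; j^3 = -u^3 is a perfect cube, so E-series; the 4-jet and mu = 7 give E_7.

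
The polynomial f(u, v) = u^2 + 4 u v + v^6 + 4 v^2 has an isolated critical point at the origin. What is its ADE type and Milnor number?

Type A_{5}, Milnor number mu = 5.

The Hessian of f at 0 has rank 1. Corank 1: A-series; mu = 5 gives A_5.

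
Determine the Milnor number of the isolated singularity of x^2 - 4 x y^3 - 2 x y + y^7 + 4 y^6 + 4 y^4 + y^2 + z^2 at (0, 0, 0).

The Hessian of f at 0 has rank 2. Corank 1: A-series; mu = 6 gives A_6.

6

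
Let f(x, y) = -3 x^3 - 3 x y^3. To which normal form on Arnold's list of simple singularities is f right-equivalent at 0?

The Hessian of f at 0 is [[0, 0], [0, 0]] with rank 0, so corank 2. A Groebner basis of the Jacobian ideal J(f) in C{x,y} is {x^3, x*y^2, 3*x^2 + y^3}; counting standard monomials gives mu = 7. Corank 2; j^3 = -3*x^3 is a perfect cube, so E-series; the 4-jet and mu = 7 give E_7.

E_7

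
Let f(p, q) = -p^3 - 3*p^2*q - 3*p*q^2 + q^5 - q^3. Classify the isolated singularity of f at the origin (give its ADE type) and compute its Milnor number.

Type E_8, Milnor number mu = 8.

The Hessian of f at 0 has rank 0. Corank 2; j^3 = -(p + q)^3 is a perfect cube, so E-series; the 5-jet and mu = 8 give E_8.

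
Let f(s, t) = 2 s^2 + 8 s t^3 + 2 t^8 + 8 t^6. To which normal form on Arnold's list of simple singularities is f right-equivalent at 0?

A_{7}

The Hessian of f at 0 is [[4, 0], [0, 0]] with rank 1, so corank 1. A Groebner basis of the Jacobian ideal J(f) in C{s,t} is {s^3, s^2*t, s/2 + t^3}; counting standard monomials gives mu = 7. Corank 1: A-series; mu = 7 gives A_7.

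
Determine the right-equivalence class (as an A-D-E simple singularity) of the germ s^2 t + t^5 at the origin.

D_{6}

The Hessian of f at 0 is [[0, 0], [0, 0]] with rank 0, so corank 2. A Groebner basis of the Jacobian ideal J(f) in C{s,t} is {s^2/5 + t^4, s^3, s*t}; counting standard monomials gives mu = 6. Corank 2; j^3 = s^2*t has shape L^2 M (L != M), so D-series; mu = 6 gives D_6.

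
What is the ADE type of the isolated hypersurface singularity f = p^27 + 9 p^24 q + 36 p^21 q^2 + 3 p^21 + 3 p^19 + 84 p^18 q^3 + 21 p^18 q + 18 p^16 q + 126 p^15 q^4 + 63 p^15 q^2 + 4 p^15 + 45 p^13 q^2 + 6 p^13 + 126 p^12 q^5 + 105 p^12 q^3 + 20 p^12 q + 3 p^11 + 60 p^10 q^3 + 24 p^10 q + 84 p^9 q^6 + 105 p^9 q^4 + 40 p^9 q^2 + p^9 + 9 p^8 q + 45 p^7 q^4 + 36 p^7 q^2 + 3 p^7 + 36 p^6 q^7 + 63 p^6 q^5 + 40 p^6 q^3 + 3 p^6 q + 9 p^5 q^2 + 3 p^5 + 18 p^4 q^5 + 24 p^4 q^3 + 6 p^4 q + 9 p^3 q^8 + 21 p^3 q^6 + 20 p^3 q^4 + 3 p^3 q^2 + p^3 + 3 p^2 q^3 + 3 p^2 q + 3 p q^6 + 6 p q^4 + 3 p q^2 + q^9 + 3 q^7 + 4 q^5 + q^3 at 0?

E_{8}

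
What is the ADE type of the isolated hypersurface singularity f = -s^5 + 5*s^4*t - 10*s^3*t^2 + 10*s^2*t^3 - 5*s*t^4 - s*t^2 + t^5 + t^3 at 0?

The Hessian of f at 0 has rank 0. Corank 2; j^3 = -t^2*(s - t) has shape L^2 M (L != M), so D-series; mu = 6 gives D_6.

D6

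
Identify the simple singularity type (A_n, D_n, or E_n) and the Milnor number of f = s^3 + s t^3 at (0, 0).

Type E_{7}, Milnor number mu = 7.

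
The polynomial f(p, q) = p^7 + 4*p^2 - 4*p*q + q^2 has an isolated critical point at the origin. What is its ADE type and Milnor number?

Type A_6, Milnor number mu = 6.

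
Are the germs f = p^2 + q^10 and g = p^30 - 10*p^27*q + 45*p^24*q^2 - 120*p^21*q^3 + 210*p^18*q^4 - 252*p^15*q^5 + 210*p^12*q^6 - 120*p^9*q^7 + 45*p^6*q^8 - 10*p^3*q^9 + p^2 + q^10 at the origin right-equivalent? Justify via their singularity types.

Yes.

The Hessian of f at 0 is [[2, 0], [0, 0]] with rank 1, so corank 1. A Groebner basis of the Jacobian ideal J(f) in C{p,q} is {q^9, p}; counting standard monomials gives mu = 9. Corank 1: A-series; mu = 9 gives A_9. The Hessian of g at 0 is [[2, 0], [0, 0]] with rank 1, so corank 1. A Groebner basis of the Jacobian ideal J(g) in C{p,q} is {q^9, p}; counting standard monomials gives mu = 9. Corank 1: A-series; mu = 9 gives A_9. Both have type A_9, hence right-equivalent.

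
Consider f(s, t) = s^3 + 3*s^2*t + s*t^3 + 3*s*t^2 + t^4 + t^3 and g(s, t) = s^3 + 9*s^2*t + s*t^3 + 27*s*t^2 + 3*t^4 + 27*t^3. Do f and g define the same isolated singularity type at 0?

Yes.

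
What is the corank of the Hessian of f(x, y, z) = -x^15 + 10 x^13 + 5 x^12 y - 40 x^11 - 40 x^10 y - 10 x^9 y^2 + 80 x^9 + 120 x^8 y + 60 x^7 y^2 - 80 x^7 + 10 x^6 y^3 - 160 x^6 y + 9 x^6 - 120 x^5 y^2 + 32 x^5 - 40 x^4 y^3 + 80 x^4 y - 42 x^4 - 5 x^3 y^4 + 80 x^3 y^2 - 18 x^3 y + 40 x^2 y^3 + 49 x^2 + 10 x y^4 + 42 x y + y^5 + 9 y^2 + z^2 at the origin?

The Hessian at 0 is [[98, 42, 0], [42, 18, 0], [0, 0, 2]] of rank 2; hence corank 1.

1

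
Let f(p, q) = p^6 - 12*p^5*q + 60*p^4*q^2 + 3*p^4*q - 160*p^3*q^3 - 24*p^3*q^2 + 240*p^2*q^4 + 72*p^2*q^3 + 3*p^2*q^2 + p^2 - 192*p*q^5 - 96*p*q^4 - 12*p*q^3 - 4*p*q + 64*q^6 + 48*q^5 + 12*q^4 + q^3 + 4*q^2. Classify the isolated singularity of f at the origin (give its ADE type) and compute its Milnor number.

Type A2, Milnor number mu = 2.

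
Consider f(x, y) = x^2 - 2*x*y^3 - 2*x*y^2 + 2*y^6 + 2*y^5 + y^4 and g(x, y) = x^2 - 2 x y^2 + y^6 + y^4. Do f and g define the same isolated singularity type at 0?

Yes.

The Hessian of f at 0 has rank 1. Corank 1: A-series; mu = 5 gives A_5. The Hessian of g at 0 has rank 1. Corank 1: A-series; mu = 5 gives A_5. Both have type A_5, hence right-equivalent.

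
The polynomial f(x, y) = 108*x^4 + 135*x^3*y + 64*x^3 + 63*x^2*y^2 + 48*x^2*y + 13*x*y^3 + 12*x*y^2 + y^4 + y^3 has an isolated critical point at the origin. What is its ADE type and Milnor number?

Type E_{7}, Milnor number mu = 7.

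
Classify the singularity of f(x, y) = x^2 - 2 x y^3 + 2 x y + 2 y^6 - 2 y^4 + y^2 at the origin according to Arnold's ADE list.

A_5

The Hessian of f at 0 is [[2, 2], [2, 2]] with rank 1, so corank 1. A Groebner basis of the Jacobian ideal J(f) in C{x,y} is {x*y^2 + x + y, -x + y^3 - y, x^2 + 2*x*y + y^2}; counting standard monomials gives mu = 5. Corank 1: A-series; mu = 5 gives A_5.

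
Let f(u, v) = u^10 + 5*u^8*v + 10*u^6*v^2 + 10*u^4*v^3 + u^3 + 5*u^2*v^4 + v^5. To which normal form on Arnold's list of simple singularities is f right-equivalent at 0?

The Hessian of f at 0 is [[0, 0], [0, 0]] with rank 0, so corank 2. A Groebner basis of the Jacobian ideal J(f) in C{u,v} is {v^4, u^2}; counting standard monomials gives mu = 8. Corank 2; j^3 = u^3 is a perfect cube, so E-series; the 5-jet and mu = 8 give E_8.

E_{8}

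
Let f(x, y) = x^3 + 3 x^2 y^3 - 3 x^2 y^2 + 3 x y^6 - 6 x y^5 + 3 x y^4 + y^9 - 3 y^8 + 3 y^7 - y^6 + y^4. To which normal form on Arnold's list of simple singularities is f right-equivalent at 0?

E_6

The Hessian of f at 0 has rank 0. Corank 2; j^3 = x^3 is a perfect cube, so E-series; the 4-jet and mu = 6 give E_6.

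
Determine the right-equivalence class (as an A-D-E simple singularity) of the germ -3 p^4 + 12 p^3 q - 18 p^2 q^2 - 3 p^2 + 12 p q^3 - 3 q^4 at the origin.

The Hessian of f at 0 is [[-6, 0], [0, 0]] with rank 1, so corank 1. A Groebner basis of the Jacobian ideal J(f) in C{p,q} is {q^3, p}; counting standard monomials gives mu = 3. Corank 1: A-series; mu = 3 gives A_3.

A3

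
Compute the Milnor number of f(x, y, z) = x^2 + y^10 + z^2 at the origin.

The Hessian of f at 0 has rank 2. Corank 1: A-series; mu = 9 gives A_9.

9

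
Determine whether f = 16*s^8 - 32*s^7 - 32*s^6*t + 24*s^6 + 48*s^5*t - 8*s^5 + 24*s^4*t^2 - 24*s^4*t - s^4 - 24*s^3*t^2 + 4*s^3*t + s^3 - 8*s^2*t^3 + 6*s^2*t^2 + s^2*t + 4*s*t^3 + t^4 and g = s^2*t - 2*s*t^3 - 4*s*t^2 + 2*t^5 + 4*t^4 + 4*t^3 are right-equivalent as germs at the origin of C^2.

The Hessian of f at 0 is [[0, 0], [0, 0]] with rank 0, so corank 2. A Groebner basis of the Jacobian ideal J(f) in C{s,t} is {s*t^2, -s*t/4 + t^3, s^2 + s*t}; counting standard monomials gives mu = 5. Corank 2; j^3 = s^2*(s + t) has shape L^2 M (L != M), so D-series; mu = 5 gives D_5. The Hessian of g at 0 is [[0, 0], [0, 0]] with rank 0, so corank 2. A Groebner basis of the Jacobian ideal J(g) in C{s,t} is {s^3 + 3*s^2 - 20*s*t + 28*t^2, s^2*t + s^2 - 8*s*t + 12*t^2, s^2/4 + s*t^2 - 3*s*t + 5*t^2, -s*t + t^3 + 2*t^2}; counting standard monomials gives mu = 6. Corank 2; j^3 = t*(s - 2*t)^2 has shape L^2 M (L != M), so D-series; mu = 6 gives D_6. f is D_5 but g is D_6, hence not right-equivalent.

No.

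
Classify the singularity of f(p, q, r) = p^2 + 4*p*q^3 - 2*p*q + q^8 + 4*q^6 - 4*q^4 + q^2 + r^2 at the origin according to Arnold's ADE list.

The Hessian of f at 0 has rank 2. Corank 1: A-series; mu = 7 gives A_7.

A7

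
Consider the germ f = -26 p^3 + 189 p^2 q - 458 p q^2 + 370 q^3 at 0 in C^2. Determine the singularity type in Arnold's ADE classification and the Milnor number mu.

Type D_{4}, Milnor number mu = 4.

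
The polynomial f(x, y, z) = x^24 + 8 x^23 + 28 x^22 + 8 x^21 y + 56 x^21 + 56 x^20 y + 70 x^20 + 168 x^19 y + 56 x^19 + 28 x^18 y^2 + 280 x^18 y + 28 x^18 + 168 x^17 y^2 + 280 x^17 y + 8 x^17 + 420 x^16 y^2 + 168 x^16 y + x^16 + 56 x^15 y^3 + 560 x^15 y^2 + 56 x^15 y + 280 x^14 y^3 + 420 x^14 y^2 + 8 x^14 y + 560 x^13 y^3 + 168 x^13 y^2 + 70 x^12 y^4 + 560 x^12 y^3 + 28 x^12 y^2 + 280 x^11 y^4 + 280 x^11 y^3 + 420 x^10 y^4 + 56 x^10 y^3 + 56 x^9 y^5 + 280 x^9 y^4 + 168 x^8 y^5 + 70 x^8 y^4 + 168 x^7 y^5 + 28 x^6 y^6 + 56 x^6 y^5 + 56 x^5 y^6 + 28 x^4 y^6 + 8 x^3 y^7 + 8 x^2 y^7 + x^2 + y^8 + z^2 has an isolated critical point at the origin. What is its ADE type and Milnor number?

Type A_{7}, Milnor number mu = 7.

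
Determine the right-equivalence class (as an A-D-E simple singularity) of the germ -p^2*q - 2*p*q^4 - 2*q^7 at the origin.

D_8

The Hessian of f at 0 is [[0, 0], [0, 0]] with rank 0, so corank 2. A Groebner basis of the Jacobian ideal J(f) in C{p,q} is {-p^2/6 + p*q^3, p*q + q^4, p^3, p^2*q}; counting standard monomials gives mu = 8. Corank 2; j^3 = -p^2*q has shape L^2 M (L != M), so D-series; mu = 8 gives D_8.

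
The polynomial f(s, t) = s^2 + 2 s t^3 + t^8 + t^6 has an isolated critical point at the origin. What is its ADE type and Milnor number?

Type A_7, Milnor number mu = 7.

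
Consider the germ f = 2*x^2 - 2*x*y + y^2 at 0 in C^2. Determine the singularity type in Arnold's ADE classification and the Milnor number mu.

Type A_{1}, Milnor number mu = 1.

The Hessian of f at 0 has rank 2. Corank 0: nondegenerate Morse point, so A_1.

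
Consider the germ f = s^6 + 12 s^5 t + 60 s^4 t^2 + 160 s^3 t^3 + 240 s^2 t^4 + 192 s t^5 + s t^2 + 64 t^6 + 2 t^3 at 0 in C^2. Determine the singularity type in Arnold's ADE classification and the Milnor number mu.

Type D7, Milnor number mu = 7.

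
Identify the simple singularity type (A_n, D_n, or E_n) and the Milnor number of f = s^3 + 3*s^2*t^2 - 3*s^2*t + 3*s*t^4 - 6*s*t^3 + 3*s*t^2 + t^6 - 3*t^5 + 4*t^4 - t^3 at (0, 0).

Type E_{6}, Milnor number mu = 6.

The Hessian of f at 0 has rank 0. Corank 2; j^3 = (s - t)^3 is a perfect cube, so E-series; the 4-jet and mu = 6 give E_6.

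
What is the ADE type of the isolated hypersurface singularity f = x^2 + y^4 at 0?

A_{3}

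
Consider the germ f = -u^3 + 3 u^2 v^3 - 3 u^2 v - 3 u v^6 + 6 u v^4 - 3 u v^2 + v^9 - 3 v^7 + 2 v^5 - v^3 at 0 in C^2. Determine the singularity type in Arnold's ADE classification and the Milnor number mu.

Type E8, Milnor number mu = 8.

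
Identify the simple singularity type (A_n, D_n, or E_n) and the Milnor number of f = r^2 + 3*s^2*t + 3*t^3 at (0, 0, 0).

Type D_{4}, Milnor number mu = 4.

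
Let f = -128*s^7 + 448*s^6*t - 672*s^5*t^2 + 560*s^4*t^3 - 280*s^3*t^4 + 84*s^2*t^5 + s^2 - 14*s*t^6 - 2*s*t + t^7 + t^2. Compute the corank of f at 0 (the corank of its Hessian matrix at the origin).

Hessian at 0 has rank 1.

1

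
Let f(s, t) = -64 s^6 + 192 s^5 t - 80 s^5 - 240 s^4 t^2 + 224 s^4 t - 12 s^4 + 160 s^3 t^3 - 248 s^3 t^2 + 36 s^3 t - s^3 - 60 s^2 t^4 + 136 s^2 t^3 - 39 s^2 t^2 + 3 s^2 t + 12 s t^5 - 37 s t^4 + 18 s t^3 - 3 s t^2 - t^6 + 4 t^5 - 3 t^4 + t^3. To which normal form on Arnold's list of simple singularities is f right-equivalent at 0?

E8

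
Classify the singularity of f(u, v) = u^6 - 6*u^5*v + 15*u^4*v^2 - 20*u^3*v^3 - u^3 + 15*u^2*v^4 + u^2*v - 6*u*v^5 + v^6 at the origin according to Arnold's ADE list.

The Hessian of f at 0 is [[0, 0], [0, 0]] with rank 0, so corank 2. A Groebner basis of the Jacobian ideal J(f) in C{u,v} is {u*v/6 + v^5, u*v^2, u^2 - u*v}; counting standard monomials gives mu = 7. Corank 2; j^3 = -u^2*(u - v) has shape L^2 M (L != M), so D-series; mu = 7 gives D_7.

D_{7}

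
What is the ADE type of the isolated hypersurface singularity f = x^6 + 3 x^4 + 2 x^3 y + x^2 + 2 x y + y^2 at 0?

The Hessian of f at 0 has rank 1. Corank 1: A-series; mu = 3 gives A_3.

A_{3}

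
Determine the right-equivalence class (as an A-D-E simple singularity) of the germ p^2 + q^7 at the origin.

A_6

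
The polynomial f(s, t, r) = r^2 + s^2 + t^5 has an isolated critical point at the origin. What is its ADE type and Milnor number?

The Hessian of f at 0 has rank 2. Corank 1: A-series; mu = 4 gives A_4.

Type A_{4}, Milnor number mu = 4.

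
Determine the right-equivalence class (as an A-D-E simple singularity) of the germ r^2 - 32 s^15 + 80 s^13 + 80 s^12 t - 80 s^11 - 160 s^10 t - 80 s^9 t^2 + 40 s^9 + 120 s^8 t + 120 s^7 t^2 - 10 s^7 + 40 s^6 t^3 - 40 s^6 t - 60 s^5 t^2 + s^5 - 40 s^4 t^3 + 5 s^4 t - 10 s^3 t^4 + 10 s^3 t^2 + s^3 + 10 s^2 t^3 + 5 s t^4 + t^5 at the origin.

The Hessian of f at 0 is [[0, 0, 0], [0, 0, 0], [0, 0, 2]] with rank 1, so corank 2. A Groebner basis of the Jacobian ideal J(f) in C{s,t,r} is {t^5, s*t^3 + t^4/4, s^2, r}; counting standard monomials gives mu = 8. Corank 2; j^3 = s^3 is a perfect cube, so E-series; the 5-jet and mu = 8 give E_8.

E_8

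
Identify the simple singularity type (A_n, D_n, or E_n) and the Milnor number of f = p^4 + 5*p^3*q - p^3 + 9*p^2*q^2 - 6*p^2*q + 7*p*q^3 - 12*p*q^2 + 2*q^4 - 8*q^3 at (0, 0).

The Hessian of f at 0 has rank 0. Corank 2; j^3 = -(p + 2*q)^3 is a perfect cube, so E-series; the 4-jet and mu = 7 give E_7.

Type E_{7}, Milnor number mu = 7.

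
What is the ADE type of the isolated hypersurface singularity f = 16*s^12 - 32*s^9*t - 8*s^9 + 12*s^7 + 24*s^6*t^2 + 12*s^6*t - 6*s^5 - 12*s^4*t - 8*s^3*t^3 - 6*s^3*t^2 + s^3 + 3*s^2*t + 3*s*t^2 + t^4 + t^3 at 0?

E_{6}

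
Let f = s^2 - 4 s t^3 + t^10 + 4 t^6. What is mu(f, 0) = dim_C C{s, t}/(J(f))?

9

The Hessian of f at 0 is [[2, 0], [0, 0]] with rank 1, so corank 1. A Groebner basis of the Jacobian ideal J(f) in C{s,t} is {s^3, -s/2 + t^3}; counting standard monomials gives mu = 9. Corank 1: A-series; mu = 9 gives A_9.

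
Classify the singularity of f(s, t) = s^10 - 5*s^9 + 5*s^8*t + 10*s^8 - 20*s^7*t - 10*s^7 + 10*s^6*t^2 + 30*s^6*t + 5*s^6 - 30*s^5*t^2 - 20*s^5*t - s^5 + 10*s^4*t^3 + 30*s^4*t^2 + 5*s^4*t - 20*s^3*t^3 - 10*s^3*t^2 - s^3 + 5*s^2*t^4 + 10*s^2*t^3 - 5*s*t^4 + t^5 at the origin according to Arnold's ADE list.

E_8

The Hessian of f at 0 has rank 0. Corank 2; j^3 = -s^3 is a perfect cube, so E-series; the 5-jet and mu = 8 give E_8.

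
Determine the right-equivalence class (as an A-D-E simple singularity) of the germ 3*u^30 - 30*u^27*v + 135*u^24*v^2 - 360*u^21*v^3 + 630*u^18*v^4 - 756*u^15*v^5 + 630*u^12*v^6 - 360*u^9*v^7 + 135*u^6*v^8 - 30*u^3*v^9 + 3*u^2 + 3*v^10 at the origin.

A9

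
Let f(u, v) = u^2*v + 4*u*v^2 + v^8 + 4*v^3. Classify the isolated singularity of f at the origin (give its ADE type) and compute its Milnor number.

The Hessian of f at 0 has rank 0. Corank 2; j^3 = v*(u + 2*v)^2 has shape L^2 M (L != M), so D-series; mu = 9 gives D_9.

Type D9, Milnor number mu = 9.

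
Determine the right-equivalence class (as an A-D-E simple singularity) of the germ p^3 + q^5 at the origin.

E_{8}

The Hessian of f at 0 is [[0, 0], [0, 0]] with rank 0, so corank 2. A Groebner basis of the Jacobian ideal J(f) in C{p,q} is {q^4, p^2}; counting standard monomials gives mu = 8. Corank 2; j^3 = p^3 is a perfect cube, so E-series; the 5-jet and mu = 8 give E_8.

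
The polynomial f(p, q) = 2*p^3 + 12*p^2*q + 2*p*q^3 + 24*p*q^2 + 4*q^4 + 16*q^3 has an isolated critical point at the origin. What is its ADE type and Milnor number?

Type E_{7}, Milnor number mu = 7.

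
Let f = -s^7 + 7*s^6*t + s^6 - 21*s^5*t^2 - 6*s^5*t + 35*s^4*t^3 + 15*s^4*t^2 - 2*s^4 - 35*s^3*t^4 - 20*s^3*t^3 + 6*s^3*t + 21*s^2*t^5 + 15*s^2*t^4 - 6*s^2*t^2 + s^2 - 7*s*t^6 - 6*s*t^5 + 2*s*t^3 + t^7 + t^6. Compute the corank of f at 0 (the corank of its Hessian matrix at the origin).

1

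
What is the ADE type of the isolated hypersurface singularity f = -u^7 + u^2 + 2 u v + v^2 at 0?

A_{6}

The Hessian of f at 0 has rank 1. Corank 1: A-series; mu = 6 gives A_6.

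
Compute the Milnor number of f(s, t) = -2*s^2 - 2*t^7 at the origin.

6

The Hessian of f at 0 has rank 1. Corank 1: A-series; mu = 6 gives A_6.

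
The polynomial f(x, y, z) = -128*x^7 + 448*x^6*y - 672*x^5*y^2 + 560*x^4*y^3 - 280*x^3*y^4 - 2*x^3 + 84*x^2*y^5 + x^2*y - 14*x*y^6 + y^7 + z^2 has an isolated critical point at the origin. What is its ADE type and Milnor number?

Type D_{8}, Milnor number mu = 8.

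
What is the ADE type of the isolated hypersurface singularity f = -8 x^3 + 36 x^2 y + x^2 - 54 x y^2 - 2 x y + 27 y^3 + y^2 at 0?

A_{2}

The Hessian of f at 0 is [[2, -2], [-2, 2]] with rank 1, so corank 1. A Groebner basis of the Jacobian ideal J(f) in C{x,y} is {y^2, x - y}; counting standard monomials gives mu = 2. Corank 1: A-series; mu = 2 gives A_2.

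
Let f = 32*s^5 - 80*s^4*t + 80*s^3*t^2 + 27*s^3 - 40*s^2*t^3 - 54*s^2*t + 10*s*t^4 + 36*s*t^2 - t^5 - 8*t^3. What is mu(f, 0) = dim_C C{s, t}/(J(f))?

The Hessian of f at 0 has rank 0. Corank 2; j^3 = (3*s - 2*t)^3 is a perfect cube, so E-series; the 5-jet and mu = 8 give E_8.

8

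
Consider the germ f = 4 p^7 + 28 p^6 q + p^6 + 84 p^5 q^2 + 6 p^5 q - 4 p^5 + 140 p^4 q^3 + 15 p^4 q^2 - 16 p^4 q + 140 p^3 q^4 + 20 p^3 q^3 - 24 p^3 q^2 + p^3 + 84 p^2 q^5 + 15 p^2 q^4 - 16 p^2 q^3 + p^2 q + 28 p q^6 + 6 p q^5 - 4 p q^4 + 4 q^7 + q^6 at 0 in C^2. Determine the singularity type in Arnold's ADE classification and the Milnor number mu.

The Hessian of f at 0 has rank 0. Corank 2; j^3 = p^2*(p + q) has shape L^2 M (L != M), so D-series; mu = 7 gives D_7.

Type D7, Milnor number mu = 7.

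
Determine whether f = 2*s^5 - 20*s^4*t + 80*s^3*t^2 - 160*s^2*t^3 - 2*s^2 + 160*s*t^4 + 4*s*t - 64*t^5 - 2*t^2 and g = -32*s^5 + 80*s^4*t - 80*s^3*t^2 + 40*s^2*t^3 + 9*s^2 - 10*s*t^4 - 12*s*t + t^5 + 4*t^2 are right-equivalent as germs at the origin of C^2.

The Hessian of f at 0 has rank 1. Corank 1: A-series; mu = 4 gives A_4. The Hessian of g at 0 has rank 1. Corank 1: A-series; mu = 4 gives A_4. Both have type A_4, hence right-equivalent.

Yes.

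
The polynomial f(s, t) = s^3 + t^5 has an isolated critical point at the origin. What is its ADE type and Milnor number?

Type E_8, Milnor number mu = 8.

The Hessian of f at 0 is [[0, 0], [0, 0]] with rank 0, so corank 2. A Groebner basis of the Jacobian ideal J(f) in C{s,t} is {t^4, s^2}; counting standard monomials gives mu = 8. Corank 2; j^3 = s^3 is a perfect cube, so E-series; the 5-jet and mu = 8 give E_8.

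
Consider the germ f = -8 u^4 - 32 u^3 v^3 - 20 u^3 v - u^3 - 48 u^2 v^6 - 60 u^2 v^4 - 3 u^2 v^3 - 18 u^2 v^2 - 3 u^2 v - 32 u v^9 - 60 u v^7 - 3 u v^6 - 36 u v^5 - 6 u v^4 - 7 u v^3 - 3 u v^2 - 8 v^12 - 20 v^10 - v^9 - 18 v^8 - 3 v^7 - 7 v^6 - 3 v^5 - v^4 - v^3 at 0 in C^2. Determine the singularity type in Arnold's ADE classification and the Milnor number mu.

Type E7, Milnor number mu = 7.

The Hessian of f at 0 is [[0, 0], [0, 0]] with rank 0, so corank 2. A Groebner basis of the Jacobian ideal J(f) in C{u,v} is {3*u^2/4 + 3*u*v/2 + v^4 - v^3/4 + 3*v^2/4, u^3 + 9*u^2/4 + 9*u*v/2 + v^3/4 + 9*v^2/4, u^2*v - 7*u^2/4 - 7*u*v/2 - 5*v^3/12 - 7*v^2/4, u^2 + u*v^2 + 2*u*v + 2*v^3/3 + v^2}; counting standard monomials gives mu = 7. Corank 2; j^3 = -(u + v)^3 is a perfect cube, so E-series; the 4-jet and mu = 7 give E_7.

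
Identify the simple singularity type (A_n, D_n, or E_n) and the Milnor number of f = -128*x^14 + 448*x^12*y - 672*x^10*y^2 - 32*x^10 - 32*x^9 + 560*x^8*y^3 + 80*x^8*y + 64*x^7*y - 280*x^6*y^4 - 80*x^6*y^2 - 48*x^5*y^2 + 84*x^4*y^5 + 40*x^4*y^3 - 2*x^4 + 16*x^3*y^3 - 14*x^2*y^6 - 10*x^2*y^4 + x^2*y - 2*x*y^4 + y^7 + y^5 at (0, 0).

Type D6, Milnor number mu = 6.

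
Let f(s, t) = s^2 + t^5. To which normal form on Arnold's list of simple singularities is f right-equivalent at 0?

The Hessian of f at 0 is [[2, 0], [0, 0]] with rank 1, so corank 1. A Groebner basis of the Jacobian ideal J(f) in C{s,t} is {t^4, s}; counting standard monomials gives mu = 4. Corank 1: A-series; mu = 4 gives A_4.

A4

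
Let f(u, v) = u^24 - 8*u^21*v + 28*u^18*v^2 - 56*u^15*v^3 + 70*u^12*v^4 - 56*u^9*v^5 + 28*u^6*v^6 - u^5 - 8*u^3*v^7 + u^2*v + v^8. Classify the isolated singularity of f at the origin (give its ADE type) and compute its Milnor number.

Type D9, Milnor number mu = 9.

The Hessian of f at 0 is [[0, 0], [0, 0]] with rank 0, so corank 2. A Groebner basis of the Jacobian ideal J(f) in C{u,v} is {u^2/8 + v^7, u^3, u*v}; counting standard monomials gives mu = 9. Corank 2; j^3 = u^2*v has shape L^2 M (L != M), so D-series; mu = 9 gives D_9.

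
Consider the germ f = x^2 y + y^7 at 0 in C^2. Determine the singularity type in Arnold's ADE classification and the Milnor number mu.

Type D_8, Milnor number mu = 8.

The Hessian of f at 0 is [[0, 0], [0, 0]] with rank 0, so corank 2. A Groebner basis of the Jacobian ideal J(f) in C{x,y} is {x^2/7 + y^6, x^3, x*y}; counting standard monomials gives mu = 8. Corank 2; j^3 = x^2*y has shape L^2 M (L != M), so D-series; mu = 8 gives D_8.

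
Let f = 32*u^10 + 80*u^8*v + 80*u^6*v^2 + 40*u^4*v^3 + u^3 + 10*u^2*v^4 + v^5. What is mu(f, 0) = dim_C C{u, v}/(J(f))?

8

The Hessian of f at 0 has rank 0. Corank 2; j^3 = u^3 is a perfect cube, so E-series; the 5-jet and mu = 8 give E_8.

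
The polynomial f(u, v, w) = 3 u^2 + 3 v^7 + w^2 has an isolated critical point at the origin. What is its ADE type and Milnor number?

Type A_{6}, Milnor number mu = 6.

The Hessian of f at 0 is [[6, 0, 0], [0, 0, 0], [0, 0, 2]] with rank 2, so corank 1. A Groebner basis of the Jacobian ideal J(f) in C{u,v,w} is {v^6, u, w}; counting standard monomials gives mu = 6. Corank 1: A-series; mu = 6 gives A_6.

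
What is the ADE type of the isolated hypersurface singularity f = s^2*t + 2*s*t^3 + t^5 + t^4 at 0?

D_{5}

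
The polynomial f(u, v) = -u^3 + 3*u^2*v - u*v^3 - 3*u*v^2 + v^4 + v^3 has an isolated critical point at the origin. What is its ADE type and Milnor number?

Type E_7, Milnor number mu = 7.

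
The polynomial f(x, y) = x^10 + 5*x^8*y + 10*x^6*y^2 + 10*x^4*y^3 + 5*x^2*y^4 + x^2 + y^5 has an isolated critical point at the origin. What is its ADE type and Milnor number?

Type A4, Milnor number mu = 4.

The Hessian of f at 0 is [[2, 0], [0, 0]] with rank 1, so corank 1. A Groebner basis of the Jacobian ideal J(f) in C{x,y} is {y^4, x}; counting standard monomials gives mu = 4. Corank 1: A-series; mu = 4 gives A_4.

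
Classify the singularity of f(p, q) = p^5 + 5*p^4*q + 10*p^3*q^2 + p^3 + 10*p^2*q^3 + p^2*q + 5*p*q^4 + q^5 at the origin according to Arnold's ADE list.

D6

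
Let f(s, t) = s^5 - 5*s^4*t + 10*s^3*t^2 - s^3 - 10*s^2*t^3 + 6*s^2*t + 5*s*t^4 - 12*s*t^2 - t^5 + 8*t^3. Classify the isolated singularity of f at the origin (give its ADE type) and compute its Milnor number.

Type E_{8}, Milnor number mu = 8.

The Hessian of f at 0 has rank 0. Corank 2; j^3 = -(s - 2*t)^3 is a perfect cube, so E-series; the 5-jet and mu = 8 give E_8.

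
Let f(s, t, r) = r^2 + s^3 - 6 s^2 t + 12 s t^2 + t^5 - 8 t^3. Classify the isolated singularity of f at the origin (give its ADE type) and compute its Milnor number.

Type E_8, Milnor number mu = 8.

The Hessian of f at 0 is [[0, 0, 0], [0, 0, 0], [0, 0, 2]] with rank 1, so corank 2. A Groebner basis of the Jacobian ideal J(f) in C{s,t,r} is {t^4, s^2 - 4*s*t + 4*t^2, r}; counting standard monomials gives mu = 8. Corank 2; j^3 = (s - 2*t)^3 is a perfect cube, so E-series; the 5-jet and mu = 8 give E_8.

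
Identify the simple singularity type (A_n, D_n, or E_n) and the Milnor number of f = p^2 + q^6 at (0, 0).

The Hessian of f at 0 has rank 1. Corank 1: A-series; mu = 5 gives A_5.

Type A_{5}, Milnor number mu = 5.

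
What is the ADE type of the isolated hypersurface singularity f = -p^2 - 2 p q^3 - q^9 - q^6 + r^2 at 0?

The Hessian of f at 0 is [[-2, 0, 0], [0, 0, 0], [0, 0, 2]] with rank 2, so corank 1. A Groebner basis of the Jacobian ideal J(f) in C{p,q,r} is {p^2*q^2, p^3, p + q^3, r}; counting standard monomials gives mu = 8. Corank 1: A-series; mu = 8 gives A_8.

A_{8}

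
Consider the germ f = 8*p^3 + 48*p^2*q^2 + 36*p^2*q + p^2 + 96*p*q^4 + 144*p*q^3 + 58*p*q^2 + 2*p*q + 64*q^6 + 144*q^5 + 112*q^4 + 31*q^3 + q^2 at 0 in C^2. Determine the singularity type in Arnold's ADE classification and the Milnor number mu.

Type A_2, Milnor number mu = 2.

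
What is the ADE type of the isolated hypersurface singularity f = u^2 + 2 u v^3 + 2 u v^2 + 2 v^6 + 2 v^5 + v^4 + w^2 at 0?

A5

The Hessian of f at 0 is [[2, 0, 0], [0, 0, 0], [0, 0, 2]] with rank 2, so corank 1. A Groebner basis of the Jacobian ideal J(f) in C{u,v,w} is {u*v^2 - u*v + u + v^2, u + v^3 + v^2, u^2 + u*v - u - v^2, w}; counting standard monomials gives mu = 5. Corank 1: A-series; mu = 5 gives A_5.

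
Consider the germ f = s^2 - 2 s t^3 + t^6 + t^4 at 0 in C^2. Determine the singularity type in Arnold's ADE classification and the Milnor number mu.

The Hessian of f at 0 is [[2, 0], [0, 0]] with rank 1, so corank 1. A Groebner basis of the Jacobian ideal J(f) in C{s,t} is {t^3, s}; counting standard monomials gives mu = 3. Corank 1: A-series; mu = 3 gives A_3.

Type A_{3}, Milnor number mu = 3.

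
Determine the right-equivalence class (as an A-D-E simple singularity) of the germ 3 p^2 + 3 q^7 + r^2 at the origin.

The Hessian of f at 0 is [[6, 0, 0], [0, 0, 0], [0, 0, 2]] with rank 2, so corank 1. A Groebner basis of the Jacobian ideal J(f) in C{p,q,r} is {q^6, p, r}; counting standard monomials gives mu = 6. Corank 1: A-series; mu = 6 gives A_6.

A_{6}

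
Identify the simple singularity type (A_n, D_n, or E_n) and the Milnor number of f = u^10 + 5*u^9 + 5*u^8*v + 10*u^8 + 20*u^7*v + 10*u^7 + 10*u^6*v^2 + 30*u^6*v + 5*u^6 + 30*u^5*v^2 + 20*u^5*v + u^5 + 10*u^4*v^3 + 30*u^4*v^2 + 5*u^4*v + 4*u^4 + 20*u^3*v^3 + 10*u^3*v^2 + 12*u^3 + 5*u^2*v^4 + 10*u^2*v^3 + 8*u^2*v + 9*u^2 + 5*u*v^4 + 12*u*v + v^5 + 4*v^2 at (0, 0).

The Hessian of f at 0 is [[18, 12], [12, 8]] with rank 1, so corank 1. A Groebner basis of the Jacobian ideal J(f) in C{u,v} is {243*u/64 + v^3 + 9*v^2/8 + 81*v/32, u^2 + 3*u/2 + v, u*v - 9*u/8 + v^2/3 - 3*v/4}; counting standard monomials gives mu = 4. Corank 1: A-series; mu = 4 gives A_4.

Type A_{4}, Milnor number mu = 4.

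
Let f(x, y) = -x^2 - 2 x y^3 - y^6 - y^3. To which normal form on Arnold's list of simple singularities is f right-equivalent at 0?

The Hessian of f at 0 has rank 1. Corank 1: A-series; mu = 2 gives A_2.

A2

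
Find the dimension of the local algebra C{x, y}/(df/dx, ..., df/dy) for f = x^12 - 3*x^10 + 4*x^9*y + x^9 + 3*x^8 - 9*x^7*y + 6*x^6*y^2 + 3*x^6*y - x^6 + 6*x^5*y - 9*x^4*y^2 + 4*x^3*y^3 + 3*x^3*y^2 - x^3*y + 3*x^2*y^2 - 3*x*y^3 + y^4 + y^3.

The Hessian of f at 0 has rank 0. Corank 2; j^3 = y^3 is a perfect cube, so E-series; the 4-jet and mu = 7 give E_7.

7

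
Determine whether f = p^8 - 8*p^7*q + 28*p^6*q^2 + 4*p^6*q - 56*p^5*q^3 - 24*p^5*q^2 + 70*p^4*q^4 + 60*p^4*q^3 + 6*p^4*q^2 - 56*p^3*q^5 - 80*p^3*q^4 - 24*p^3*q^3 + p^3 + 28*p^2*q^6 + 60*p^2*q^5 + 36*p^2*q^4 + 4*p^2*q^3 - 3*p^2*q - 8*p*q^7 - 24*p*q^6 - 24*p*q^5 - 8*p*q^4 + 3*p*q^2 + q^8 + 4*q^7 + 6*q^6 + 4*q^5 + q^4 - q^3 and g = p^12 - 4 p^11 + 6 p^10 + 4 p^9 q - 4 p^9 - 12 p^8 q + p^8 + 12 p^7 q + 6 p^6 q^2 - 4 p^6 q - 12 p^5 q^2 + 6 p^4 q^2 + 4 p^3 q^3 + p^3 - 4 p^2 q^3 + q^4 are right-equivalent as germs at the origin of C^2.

Yes.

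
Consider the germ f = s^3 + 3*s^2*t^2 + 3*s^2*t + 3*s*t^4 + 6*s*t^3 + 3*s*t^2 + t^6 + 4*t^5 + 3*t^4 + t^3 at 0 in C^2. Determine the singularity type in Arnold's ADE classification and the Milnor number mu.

Type E_8, Milnor number mu = 8.

The Hessian of f at 0 has rank 0. Corank 2; j^3 = (s + t)^3 is a perfect cube, so E-series; the 5-jet and mu = 8 give E_8.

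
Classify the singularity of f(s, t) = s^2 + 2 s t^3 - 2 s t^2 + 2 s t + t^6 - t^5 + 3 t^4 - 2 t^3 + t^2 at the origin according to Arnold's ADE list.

A_4

The Hessian of f at 0 has rank 1. Corank 1: A-series; mu = 4 gives A_4.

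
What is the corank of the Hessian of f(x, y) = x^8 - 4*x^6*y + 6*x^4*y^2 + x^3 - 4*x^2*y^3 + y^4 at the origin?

2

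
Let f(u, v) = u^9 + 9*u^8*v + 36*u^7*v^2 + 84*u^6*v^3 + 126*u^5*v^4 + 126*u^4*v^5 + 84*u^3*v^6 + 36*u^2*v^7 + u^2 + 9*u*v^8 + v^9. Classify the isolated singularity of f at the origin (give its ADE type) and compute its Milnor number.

Type A8, Milnor number mu = 8.

The Hessian of f at 0 has rank 1. Corank 1: A-series; mu = 8 gives A_8.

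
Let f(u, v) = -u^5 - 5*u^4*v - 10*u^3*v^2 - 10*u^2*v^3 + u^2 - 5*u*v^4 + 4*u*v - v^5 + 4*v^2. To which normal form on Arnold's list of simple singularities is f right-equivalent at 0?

The Hessian of f at 0 is [[2, 4], [4, 8]] with rank 1, so corank 1. A Groebner basis of the Jacobian ideal J(f) in C{u,v} is {v^4, u + 2*v}; counting standard monomials gives mu = 4. Corank 1: A-series; mu = 4 gives A_4.

A4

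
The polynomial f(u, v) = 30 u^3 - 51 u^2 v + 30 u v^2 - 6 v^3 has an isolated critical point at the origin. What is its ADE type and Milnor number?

The Hessian of f at 0 has rank 0. Corank 2; j^3 = 3*(2*u - v)*(5*u^2 - 6*u*v + 2*v^2) splits into three distinct lines over C (the quadratic factor has nonzero discriminant), so D_4.

Type D4, Milnor number mu = 4.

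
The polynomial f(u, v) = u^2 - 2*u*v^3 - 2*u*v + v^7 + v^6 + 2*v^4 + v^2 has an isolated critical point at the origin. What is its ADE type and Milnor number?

Type A_6, Milnor number mu = 6.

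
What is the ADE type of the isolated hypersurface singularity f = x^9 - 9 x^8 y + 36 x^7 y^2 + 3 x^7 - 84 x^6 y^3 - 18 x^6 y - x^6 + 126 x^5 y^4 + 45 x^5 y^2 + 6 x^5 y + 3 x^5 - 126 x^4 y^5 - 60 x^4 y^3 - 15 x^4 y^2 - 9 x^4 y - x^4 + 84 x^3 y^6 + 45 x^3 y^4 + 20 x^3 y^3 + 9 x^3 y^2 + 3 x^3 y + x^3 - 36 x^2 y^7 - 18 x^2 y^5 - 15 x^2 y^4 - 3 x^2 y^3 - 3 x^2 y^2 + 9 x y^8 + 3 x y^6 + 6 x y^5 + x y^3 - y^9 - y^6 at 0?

The Hessian of f at 0 has rank 0. Corank 2; j^3 = x^3 is a perfect cube, so E-series; the 4-jet and mu = 7 give E_7.

E_7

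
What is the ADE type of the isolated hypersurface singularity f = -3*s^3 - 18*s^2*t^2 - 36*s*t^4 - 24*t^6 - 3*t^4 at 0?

The Hessian of f at 0 is [[0, 0], [0, 0]] with rank 0, so corank 2. A Groebner basis of the Jacobian ideal J(f) in C{s,t} is {s^3, s^2*t, s^2/4 + s*t^2, t^3}; counting standard monomials gives mu = 6. Corank 2; j^3 = -3*s^3 is a perfect cube, so E-series; the 4-jet and mu = 6 give E_6.

E_{6}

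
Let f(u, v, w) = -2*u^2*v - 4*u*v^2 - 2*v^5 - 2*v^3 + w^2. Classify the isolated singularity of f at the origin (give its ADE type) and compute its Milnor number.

Type D6, Milnor number mu = 6.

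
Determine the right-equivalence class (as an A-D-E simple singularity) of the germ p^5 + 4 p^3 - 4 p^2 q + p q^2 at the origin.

D_{6}

The Hessian of f at 0 is [[0, 0], [0, 0]] with rank 0, so corank 2. A Groebner basis of the Jacobian ideal J(f) in C{p,q} is {-32*p*q/5 + q^4 + 16*q^2/5, p*q^2 - q^3/2, p^2 - p*q/2}; counting standard monomials gives mu = 6. Corank 2; j^3 = p*(2*p - q)^2 has shape L^2 M (L != M), so D-series; mu = 6 gives D_6.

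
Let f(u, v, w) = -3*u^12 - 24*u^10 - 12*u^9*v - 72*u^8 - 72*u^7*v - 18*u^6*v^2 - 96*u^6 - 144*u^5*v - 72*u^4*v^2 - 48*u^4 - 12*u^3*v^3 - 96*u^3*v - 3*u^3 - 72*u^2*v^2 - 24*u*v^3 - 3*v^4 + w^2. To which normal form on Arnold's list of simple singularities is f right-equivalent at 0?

E_6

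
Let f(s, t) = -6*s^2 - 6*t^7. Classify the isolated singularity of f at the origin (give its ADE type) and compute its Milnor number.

Type A_{6}, Milnor number mu = 6.

The Hessian of f at 0 has rank 1. Corank 1: A-series; mu = 6 gives A_6.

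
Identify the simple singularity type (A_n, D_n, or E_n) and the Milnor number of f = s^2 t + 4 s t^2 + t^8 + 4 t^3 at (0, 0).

Type D9, Milnor number mu = 9.

The Hessian of f at 0 has rank 0. Corank 2; j^3 = t*(s + 2*t)^2 has shape L^2 M (L != M), so D-series; mu = 9 gives D_9.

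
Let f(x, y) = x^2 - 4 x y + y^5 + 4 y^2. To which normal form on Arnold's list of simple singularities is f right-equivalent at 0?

The Hessian of f at 0 has rank 1. Corank 1: A-series; mu = 4 gives A_4.

A4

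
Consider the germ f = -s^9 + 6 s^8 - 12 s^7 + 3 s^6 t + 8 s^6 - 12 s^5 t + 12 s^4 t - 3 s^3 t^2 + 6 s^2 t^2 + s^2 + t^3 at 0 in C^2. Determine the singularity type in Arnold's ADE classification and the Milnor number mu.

The Hessian of f at 0 has rank 1. Corank 1: A-series; mu = 2 gives A_2.

Type A_2, Milnor number mu = 2.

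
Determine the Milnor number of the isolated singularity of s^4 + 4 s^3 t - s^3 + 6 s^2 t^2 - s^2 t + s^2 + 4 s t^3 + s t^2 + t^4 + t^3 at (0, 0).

2

The Hessian of f at 0 is [[2, 0], [0, 0]] with rank 1, so corank 1. A Groebner basis of the Jacobian ideal J(f) in C{s,t} is {t^2, s}; counting standard monomials gives mu = 2. Corank 1: A-series; mu = 2 gives A_2.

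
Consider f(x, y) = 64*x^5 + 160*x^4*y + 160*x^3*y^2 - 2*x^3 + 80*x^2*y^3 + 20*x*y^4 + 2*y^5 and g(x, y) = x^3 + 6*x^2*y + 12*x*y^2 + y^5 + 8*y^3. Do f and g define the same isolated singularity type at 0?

Yes.

The Hessian of f at 0 has rank 0. Corank 2; j^3 = -2*x^3 is a perfect cube, so E-series; the 5-jet and mu = 8 give E_8. The Hessian of g at 0 has rank 0. Corank 2; j^3 = (x + 2*y)^3 is a perfect cube, so E-series; the 5-jet and mu = 8 give E_8. Both have type E_8, hence right-equivalent.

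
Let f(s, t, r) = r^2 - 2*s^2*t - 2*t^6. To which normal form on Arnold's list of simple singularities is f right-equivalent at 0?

The Hessian of f at 0 has rank 1. Corank 2; j^3 = -2*s^2*t has shape L^2 M (L != M), so D-series; mu = 7 gives D_7.

D_7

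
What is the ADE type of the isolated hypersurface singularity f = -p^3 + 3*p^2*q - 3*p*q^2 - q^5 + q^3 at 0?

E_8

The Hessian of f at 0 has rank 0. Corank 2; j^3 = -(p - q)^3 is a perfect cube, so E-series; the 5-jet and mu = 8 give E_8.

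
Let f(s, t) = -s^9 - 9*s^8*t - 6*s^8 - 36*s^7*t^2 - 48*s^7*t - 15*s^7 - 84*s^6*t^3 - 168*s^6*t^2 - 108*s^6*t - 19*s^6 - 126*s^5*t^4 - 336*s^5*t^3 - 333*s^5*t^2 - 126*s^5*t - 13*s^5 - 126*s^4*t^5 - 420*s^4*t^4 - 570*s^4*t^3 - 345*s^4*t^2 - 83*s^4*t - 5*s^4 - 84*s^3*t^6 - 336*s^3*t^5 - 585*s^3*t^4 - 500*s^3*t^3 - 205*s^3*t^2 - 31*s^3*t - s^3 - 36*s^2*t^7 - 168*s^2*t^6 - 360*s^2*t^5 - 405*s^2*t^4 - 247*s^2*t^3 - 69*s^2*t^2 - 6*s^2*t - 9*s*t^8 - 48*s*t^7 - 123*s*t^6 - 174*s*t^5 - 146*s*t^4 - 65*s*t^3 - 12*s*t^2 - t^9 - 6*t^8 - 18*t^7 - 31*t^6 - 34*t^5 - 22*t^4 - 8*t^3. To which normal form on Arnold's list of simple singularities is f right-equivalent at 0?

The Hessian of f at 0 has rank 0. Corank 2; j^3 = -(s + 2*t)^3 is a perfect cube, so E-series; the 4-jet and mu = 7 give E_7.

E_{7}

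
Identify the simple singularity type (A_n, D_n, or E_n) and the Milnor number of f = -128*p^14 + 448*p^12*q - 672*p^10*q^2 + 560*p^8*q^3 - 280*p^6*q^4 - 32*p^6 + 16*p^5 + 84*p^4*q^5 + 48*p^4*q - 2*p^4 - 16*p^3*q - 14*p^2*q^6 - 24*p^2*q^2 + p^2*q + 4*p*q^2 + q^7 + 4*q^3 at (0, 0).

The Hessian of f at 0 has rank 0. Corank 2; j^3 = q*(p + 2*q)^2 has shape L^2 M (L != M), so D-series; mu = 8 gives D_8.

Type D_8, Milnor number mu = 8.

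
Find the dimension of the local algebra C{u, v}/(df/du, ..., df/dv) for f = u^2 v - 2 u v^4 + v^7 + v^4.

5

The Hessian of f at 0 is [[0, 0], [0, 0]] with rank 0, so corank 2. A Groebner basis of the Jacobian ideal J(f) in C{u,v} is {u^3, u^2/4 + v^3, u*v}; counting standard monomials gives mu = 5. Corank 2; j^3 = u^2*v has shape L^2 M (L != M), so D-series; mu = 5 gives D_5.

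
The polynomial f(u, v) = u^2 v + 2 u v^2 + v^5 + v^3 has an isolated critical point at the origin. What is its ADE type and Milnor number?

Type D_{6}, Milnor number mu = 6.

The Hessian of f at 0 has rank 0. Corank 2; j^3 = v*(u + v)^2 has shape L^2 M (L != M), so D-series; mu = 6 gives D_6.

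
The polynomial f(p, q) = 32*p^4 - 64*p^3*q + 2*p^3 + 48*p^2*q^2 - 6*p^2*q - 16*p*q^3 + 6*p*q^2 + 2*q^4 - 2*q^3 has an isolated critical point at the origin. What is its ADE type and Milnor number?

The Hessian of f at 0 has rank 0. Corank 2; j^3 = 2*(p - q)^3 is a perfect cube, so E-series; the 4-jet and mu = 6 give E_6.

Type E6, Milnor number mu = 6.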